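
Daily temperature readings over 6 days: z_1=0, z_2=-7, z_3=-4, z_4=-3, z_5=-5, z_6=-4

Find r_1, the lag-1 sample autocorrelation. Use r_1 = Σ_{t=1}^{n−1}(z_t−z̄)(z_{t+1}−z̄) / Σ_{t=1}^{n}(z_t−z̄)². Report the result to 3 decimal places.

-0.467

Mean z̄ = (0 − 7 − 4 − 3 − 5 − 4)/6 = -3.8333
Deviations from mean: 3.8333, -3.1667, -0.1667, 0.8333, -1.1667, -0.1667
Σ(z_t−z̄)(z_{t+1}−z̄) = (-12.1389) + (0.5278) + (-0.1389) + (-0.9722) + (0.1944) = -12.5278
Denominator Σ(z_t−z̄)² = 26.8333
r_1 = -12.5278 / 26.8333 = -0.467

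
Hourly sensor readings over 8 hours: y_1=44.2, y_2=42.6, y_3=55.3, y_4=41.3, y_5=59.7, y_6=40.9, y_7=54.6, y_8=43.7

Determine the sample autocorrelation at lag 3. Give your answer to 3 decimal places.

-0.469

Mean ȳ = (44.2 + 42.6 + 55.3 + 41.3 + 59.7 + 40.9 + 54.6 + 43.7)/8 = 47.7875
Deviations from mean: -3.5875, -5.1875, 7.5125, -6.4875, 11.9125, -6.8875, 6.8125, -4.0875
Σ(y_t−ȳ)(y_{t+3}−ȳ) = (23.2739) + (-61.7961) + (-51.7423) + (-44.1961) + (-48.6923) = -183.1530
Denominator Σ(y_t−ȳ)² = 390.7688
r_3 = -183.1530 / 390.7688 = -0.469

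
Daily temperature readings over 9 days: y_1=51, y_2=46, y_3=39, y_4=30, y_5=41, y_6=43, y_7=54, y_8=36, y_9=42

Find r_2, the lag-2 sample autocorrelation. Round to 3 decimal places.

-0.235

Mean ȳ = (51 + 46 + 39 + 30 + 41 + 43 + 54 + 36 + 42)/9 = 42.4444
Σ(y_t−ȳ)(y_{t+2}−ȳ) = (-29.4691) + (-44.2469) + (4.9753) + (-6.9136) + (-16.6914) + (-3.5802) + (-5.1358) = -101.0617
Denominator Σ(y_t−ȳ)² = 430.2222
r_2 = -101.0617 / 430.2222 = -0.235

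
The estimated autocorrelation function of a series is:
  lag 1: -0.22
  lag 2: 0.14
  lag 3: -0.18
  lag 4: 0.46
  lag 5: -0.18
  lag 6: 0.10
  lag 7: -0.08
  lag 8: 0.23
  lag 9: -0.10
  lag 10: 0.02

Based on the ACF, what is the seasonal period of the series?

4

The largest autocorrelation is r_4 = 0.46, with a weaker echo at lag 8 (0.23); the remaining lags stay at or below 0.14.
The dominant spike at lag 4 indicates a seasonal period of 4.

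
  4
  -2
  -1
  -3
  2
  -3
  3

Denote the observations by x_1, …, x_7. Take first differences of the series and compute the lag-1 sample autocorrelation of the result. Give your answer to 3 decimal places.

-0.577

First differences Δx: -6, 1, -2, 5, -5, 6
Mean of differences = -0.1667
Numerator Σ(Δx_t−Δx̄)(Δx_{t+1}−Δx̄) = -73.1944
Denominator Σ(Δx_t−Δx̄)² = 126.8333
r_1(Δx) = -73.1944 / 126.8333 = -0.577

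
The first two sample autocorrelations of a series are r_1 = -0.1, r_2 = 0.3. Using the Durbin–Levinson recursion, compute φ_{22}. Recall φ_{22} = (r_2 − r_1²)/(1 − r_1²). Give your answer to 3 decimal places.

φ_{22} = (r_2 − r_1²) / (1 − r_1²)
r_1² = (-0.1)² = 0.01
Numerator = 0.3 − 0.0100 = 0.2900; denominator = 1 − 0.0100 = 0.9900
φ_{22} = 0.2900 / 0.9900 = 0.293

0.293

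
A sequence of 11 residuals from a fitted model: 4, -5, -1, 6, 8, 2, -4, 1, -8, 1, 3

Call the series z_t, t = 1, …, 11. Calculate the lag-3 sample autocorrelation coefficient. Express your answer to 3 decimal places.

Mean z̄ = (4 − 5 − 1 + 6 + 8 + 2 − 4 + 1 − 8 + 1 + 3)/11 = 0.6364
Numerator Σ_{t=1}^{8}(z_t−z̄)(z_{t+3}−z̄) = -60.4876
Denominator Σ(z_t−z̄)² = 232.5455
r_3 = -60.4876 / 232.5455 = -0.260

-0.260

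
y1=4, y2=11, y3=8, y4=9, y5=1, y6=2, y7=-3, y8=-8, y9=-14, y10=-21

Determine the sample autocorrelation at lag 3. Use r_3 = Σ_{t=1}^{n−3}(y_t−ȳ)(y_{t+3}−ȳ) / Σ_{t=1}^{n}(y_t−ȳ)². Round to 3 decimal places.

Mean ȳ = (4 + 11 + 8 + 9 + 1 + 2 − 3 − 8 − 14 − 21)/10 = -1.1000
Σ(y_t−ȳ)(y_{t+3}−ȳ) = (51.5100) + (25.4100) + (28.2100) + (-19.1900) + (-14.4900) + (-39.9900) + (37.8100) = 69.2700
Denominator Σ(y_t−ȳ)² = 984.9000
r_3 = 69.2700 / 984.9000 = 0.070

0.070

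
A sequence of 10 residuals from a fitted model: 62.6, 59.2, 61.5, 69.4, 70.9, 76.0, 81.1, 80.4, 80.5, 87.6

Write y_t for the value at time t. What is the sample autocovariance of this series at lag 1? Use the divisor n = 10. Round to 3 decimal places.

59.371

Mean ȳ = (62.6 + 59.2 + 61.5 + 69.4 + 70.9 + 76.0 + 81.1 + 80.4 + 80.5 + 87.6)/10 = 72.9200
Σ_{t=1}^{9}(y_t−ȳ)(y_{t+1}−ȳ) = 593.7136
γ_1 = 593.7136 / 10 = 59.371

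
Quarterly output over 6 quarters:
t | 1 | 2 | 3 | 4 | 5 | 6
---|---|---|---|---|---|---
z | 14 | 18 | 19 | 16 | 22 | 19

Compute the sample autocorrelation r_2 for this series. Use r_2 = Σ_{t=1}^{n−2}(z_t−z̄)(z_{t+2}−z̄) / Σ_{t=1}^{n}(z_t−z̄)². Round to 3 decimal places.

Mean z̄ = (14 + 18 + 19 + 16 + 22 + 19)/6 = 18.0000
Deviations from mean: -4.0000, 0.0000, 1.0000, -2.0000, 4.0000, 1.0000
Numerator Σ_{t=1}^{4}(z_t−z̄)(z_{t+2}−z̄) = -2.0000
Denominator Σ(z_t−z̄)² = 38.0000
r_2 = -2.0000 / 38.0000 = -0.053

-0.053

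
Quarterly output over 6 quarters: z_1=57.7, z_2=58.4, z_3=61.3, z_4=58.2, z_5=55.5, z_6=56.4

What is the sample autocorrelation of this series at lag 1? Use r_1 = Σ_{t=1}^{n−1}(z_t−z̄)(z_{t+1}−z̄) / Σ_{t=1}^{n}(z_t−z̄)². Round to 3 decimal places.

Mean z̄ = (57.7 + 58.4 + 61.3 + 58.2 + 55.5 + 56.4)/6 = 57.9167
Deviations from mean: -0.2167, 0.4833, 3.3833, 0.2833, -2.4167, -1.5167
Σ(z_t−z̄)(z_{t+1}−z̄) = (-0.1047) + (1.6353) + (0.9586) + (-0.6847) + (3.6653) = 5.4697
Denominator Σ(z_t−z̄)² = 19.9483
r_1 = 5.4697 / 19.9483 = 0.274

0.274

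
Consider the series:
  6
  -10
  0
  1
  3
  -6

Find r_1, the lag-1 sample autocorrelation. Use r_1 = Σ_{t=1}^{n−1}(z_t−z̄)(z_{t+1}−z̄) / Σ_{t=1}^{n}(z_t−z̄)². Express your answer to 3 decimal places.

-0.466

Mean z̄ = (6 − 10 + 0 + 1 + 3 − 6)/6 = -1.0000
Deviations from mean: 7.0000, -9.0000, 1.0000, 2.0000, 4.0000, -5.0000
Numerator Σ_{t=1}^{5}(z_t−z̄)(z_{t+1}−z̄) = -82.0000
Denominator Σ(z_t−z̄)² = 176.0000
r_1 = -82.0000 / 176.0000 = -0.466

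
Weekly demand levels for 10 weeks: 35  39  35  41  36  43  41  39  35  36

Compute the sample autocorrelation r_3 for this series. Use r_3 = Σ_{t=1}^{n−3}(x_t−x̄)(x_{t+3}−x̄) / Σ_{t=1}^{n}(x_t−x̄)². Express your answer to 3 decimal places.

-0.500

Mean x̄ = (35 + 39 + 35 + 41 + 36 + 43 + 41 + 39 + 35 + 36)/10 = 38.0000
Σ(x_t−x̄)(x_{t+3}−x̄) = (-9.0000) + (-2.0000) + (-15.0000) + (9.0000) + (-2.0000) + (-15.0000) + (-6.0000) = -40.0000
Denominator Σ(x_t−x̄)² = 80.0000
r_3 = -40.0000 / 80.0000 = -0.500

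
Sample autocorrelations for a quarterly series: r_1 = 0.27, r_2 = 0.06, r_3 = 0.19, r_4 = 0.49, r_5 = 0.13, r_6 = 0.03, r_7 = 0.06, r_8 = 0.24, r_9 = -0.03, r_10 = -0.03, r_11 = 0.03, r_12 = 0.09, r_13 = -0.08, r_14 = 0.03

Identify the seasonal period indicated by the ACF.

The largest autocorrelation is r_4 = 0.49; the remaining lags stay at or below 0.27. The elevated value at lag 1 (0.27), dropping to 0.06 at lag 2, reflects decaying short-term dependence rather than seasonality.
The dominant spike at lag 4 indicates a seasonal period of 4.

4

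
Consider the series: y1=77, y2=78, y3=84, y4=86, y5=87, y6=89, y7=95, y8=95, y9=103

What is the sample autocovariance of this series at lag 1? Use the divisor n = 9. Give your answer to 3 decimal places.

35.599

Mean ȳ = (77 + 78 + 84 + 86 + 87 + 89 + 95 + 95 + 103)/9 = 88.2222
Σ_{t=1}^{8}(y_t−ȳ)(y_{t+1}−ȳ) = 320.3951
γ_1 = 320.3951 / 9 = 35.599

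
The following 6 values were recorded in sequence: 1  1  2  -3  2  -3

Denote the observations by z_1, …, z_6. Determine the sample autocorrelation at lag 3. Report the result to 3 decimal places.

-0.250

Mean z̄ = (1 + 1 + 2 − 3 + 2 − 3)/6 = 0.0000
Numerator Σ_{t=1}^{3}(z_t−z̄)(z_{t+3}−z̄) = -7.0000
Denominator Σ(z_t−z̄)² = 28.0000
r_3 = -7.0000 / 28.0000 = -0.250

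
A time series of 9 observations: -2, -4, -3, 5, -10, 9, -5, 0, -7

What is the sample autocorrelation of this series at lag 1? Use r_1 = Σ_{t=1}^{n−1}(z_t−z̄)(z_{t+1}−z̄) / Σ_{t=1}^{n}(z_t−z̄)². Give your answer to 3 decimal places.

-0.718

Mean z̄ = (-2 − 4 − 3 + 5 − 10 + 9 − 5 + 0 − 7)/9 = -1.8889
Numerator Σ_{t=1}^{8}(z_t−z̄)(z_{t+1}−z̄) = -198.6790
Denominator Σ(z_t−z̄)² = 276.8889
r_1 = -198.6790 / 276.8889 = -0.718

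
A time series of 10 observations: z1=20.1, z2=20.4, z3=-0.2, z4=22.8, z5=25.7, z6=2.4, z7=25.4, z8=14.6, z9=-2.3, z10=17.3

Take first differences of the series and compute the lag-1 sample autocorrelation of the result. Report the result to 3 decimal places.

-0.504

First differences Δz: 0.3, -20.6, 23.0, 2.9, -23.3, 23.0, -10.8, -16.9, 19.6
Mean of differences = -0.3111
Numerator Σ(Δz_t−Δz̄)(Δz_{t+1}−Δz̄) = -1421.0290
Denominator Σ(Δz_t−Δz̄)² = 2819.2889
r_1(Δz) = -1421.0290 / 2819.2889 = -0.504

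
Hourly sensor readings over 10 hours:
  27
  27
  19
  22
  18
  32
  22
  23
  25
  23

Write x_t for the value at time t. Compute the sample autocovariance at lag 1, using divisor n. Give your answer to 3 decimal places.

-4.884

Mean x̄ = (27 + 27 + 19 + 22 + 18 + 32 + 22 + 23 + 25 + 23)/10 = 23.8000
Σ_{t=1}^{9}(x_t−x̄)(x_{t+1}−x̄) = -48.8400
γ_1 = -48.8400 / 10 = -4.884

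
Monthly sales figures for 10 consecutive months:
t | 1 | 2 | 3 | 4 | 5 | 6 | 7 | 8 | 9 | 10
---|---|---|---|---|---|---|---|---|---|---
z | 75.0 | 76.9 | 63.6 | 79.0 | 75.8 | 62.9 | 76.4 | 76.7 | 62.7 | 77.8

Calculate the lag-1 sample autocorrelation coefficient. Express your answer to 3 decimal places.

Mean z̄ = (75.0 + 76.9 + 63.6 + 79.0 + 75.8 + 62.9 + 76.4 + 76.7 + 62.7 + 77.8)/10 = 72.6800
Numerator Σ_{t=1}^{9}(z_t−z̄)(z_{t+1}−z̄) = -209.3524
Denominator Σ(z_t−z̄)² = 406.7760
r_1 = -209.3524 / 406.7760 = -0.515

-0.515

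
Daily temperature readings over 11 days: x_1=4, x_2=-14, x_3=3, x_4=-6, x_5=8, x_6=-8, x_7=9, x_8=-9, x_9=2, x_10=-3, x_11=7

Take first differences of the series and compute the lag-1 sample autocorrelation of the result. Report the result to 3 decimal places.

First differences Δx: -18, 17, -9, 14, -16, 17, -18, 11, -5, 10
Mean of differences = 0.3000
Numerator Σ(Δx_t−Δx̄)(Δx_{t+1}−Δx̄) = -1693.3900
Denominator Σ(Δx_t−Δx̄)² = 2004.1000
r_1(Δx) = -1693.3900 / 2004.1000 = -0.845

-0.845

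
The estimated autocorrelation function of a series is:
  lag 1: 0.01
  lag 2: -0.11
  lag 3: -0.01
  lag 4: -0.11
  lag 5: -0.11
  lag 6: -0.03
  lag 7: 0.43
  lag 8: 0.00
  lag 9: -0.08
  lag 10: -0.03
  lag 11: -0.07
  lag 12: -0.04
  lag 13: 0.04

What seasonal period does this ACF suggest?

The largest autocorrelation is r_7 = 0.43; the remaining lags stay at or below 0.04.
The dominant spike at lag 7 indicates a seasonal period of 7.

7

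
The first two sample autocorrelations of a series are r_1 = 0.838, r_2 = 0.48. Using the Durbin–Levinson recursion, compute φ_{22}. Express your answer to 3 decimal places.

-0.746

φ_{22} = (r_2 − r_1²) / (1 − r_1²)
r_1² = (0.838)² = 0.702244
Numerator = 0.48 − 0.7022 = -0.2222; denominator = 1 − 0.7022 = 0.2978
φ_{22} = -0.2222 / 0.2978 = -0.746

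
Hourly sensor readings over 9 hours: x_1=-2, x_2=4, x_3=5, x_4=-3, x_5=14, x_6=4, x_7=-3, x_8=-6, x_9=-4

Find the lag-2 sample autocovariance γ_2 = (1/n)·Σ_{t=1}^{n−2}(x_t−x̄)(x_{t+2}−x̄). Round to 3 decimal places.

-4.111

Mean x̄ = (-2 + 4 + 5 − 3 + 14 + 4 − 3 − 6 − 4)/9 = 1.0000
Σ_{t=1}^{7}(x_t−x̄)(x_{t+2}−x̄) = -37.0000
γ_2 = -37.0000 / 9 = -4.111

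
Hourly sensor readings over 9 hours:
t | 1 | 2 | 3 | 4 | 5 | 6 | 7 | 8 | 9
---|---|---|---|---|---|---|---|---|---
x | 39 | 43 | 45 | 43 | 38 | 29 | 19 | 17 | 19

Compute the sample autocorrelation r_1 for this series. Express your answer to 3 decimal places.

0.783

Mean x̄ = (39 + 43 + 45 + 43 + 38 + 29 + 19 + 17 + 19)/9 = 32.4444
Numerator Σ_{t=1}^{8}(x_t−x̄)(x_{t+1}−x̄) = 835.3580
Denominator Σ(x_t−x̄)² = 1066.2222
r_1 = 835.3580 / 1066.2222 = 0.783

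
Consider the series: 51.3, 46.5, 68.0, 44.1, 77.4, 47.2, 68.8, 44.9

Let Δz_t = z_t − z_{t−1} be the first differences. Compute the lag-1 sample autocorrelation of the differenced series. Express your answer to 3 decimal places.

First differences Δz: -4.8, 21.5, -23.9, 33.3, -30.2, 21.6, -23.9
Mean of differences = -0.9143
Numerator Σ(Δz_t−Δz̄)(Δz_{t+1}−Δz̄) = -3567.5873
Denominator Σ(Δz_t−Δz̄)² = 4109.3486
r_1(Δz) = -3567.5873 / 4109.3486 = -0.868

-0.868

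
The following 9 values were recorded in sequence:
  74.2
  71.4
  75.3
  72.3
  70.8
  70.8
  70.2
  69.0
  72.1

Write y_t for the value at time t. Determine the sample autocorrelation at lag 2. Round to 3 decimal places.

Mean ȳ = (74.2 + 71.4 + 75.3 + 72.3 + 70.8 + 70.8 + 70.2 + 69.0 + 72.1)/9 = 71.7889
Σ(y_t−ȳ)(y_{t+2}−ȳ) = (8.4657) + (-0.1988) + (-3.4721) + (-0.5054) + (1.5712) + (2.7579) + (-0.4943) = 8.1242
Denominator Σ(y_t−ȳ)² = 30.9089
r_2 = 8.1242 / 30.9089 = 0.263

0.263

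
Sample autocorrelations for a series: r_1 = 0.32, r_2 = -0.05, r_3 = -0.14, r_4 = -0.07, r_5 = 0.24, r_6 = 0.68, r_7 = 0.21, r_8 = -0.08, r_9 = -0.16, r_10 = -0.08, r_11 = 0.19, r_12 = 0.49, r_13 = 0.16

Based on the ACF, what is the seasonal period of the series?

6

The largest autocorrelation is r_6 = 0.68, with a weaker echo at lag 12 (0.49); the remaining lags stay at or below 0.32.
The dominant spike at lag 6 indicates a seasonal period of 6.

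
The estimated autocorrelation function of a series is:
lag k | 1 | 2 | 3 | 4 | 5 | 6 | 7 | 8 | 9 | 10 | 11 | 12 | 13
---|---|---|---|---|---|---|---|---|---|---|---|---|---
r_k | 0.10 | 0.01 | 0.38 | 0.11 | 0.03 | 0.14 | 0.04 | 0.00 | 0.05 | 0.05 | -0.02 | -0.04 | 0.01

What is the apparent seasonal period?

3

The largest autocorrelation is r_3 = 0.38; the remaining lags stay at or below 0.14.
The dominant spike at lag 3 indicates a seasonal period of 3.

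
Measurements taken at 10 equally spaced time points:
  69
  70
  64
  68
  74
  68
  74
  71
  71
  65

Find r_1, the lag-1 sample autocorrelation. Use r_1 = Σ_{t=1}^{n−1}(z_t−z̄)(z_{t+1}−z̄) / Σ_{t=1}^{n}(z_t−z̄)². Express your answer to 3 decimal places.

-0.123

Mean z̄ = (69 + 70 + 64 + 68 + 74 + 68 + 74 + 71 + 71 + 65)/10 = 69.4000
Numerator Σ_{t=1}^{9}(z_t−z̄)(z_{t+1}−z̄) = -12.3600
Denominator Σ(z_t−z̄)² = 100.4000
r_1 = -12.3600 / 100.4000 = -0.123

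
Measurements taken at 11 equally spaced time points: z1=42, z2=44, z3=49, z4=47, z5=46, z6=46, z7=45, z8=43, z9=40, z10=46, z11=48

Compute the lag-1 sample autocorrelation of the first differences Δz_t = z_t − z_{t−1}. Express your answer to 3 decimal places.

First differences Δz: 2, 5, -2, -1, 0, -1, -2, -3, 6, 2
Mean of differences = 0.6000
Numerator Σ(Δz_t−Δz̄)(Δz_{t+1}−Δz̄) = 2.4400
Denominator Σ(Δz_t−Δz̄)² = 84.4000
r_1(Δz) = 2.4400 / 84.4000 = 0.029

0.029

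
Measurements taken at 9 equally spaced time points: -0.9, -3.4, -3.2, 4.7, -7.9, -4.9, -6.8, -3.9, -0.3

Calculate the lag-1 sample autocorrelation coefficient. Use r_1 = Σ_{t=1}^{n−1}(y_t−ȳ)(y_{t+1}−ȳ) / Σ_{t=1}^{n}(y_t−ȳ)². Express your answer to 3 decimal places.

-0.196

Mean ȳ = (-0.9 − 3.4 − 3.2 + 4.7 − 7.9 − 4.9 − 6.8 − 3.9 − 0.3)/9 = -2.9556
Numerator Σ_{t=1}^{8}(y_t−ȳ)(y_{t+1}−ȳ) = -22.3164
Denominator Σ(y_t−ȳ)² = 114.0422
r_1 = -22.3164 / 114.0422 = -0.196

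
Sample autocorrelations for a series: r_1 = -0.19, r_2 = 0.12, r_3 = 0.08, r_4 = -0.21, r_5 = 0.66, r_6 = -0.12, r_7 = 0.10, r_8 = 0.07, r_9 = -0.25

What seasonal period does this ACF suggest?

The largest autocorrelation is r_5 = 0.66; the remaining lags stay at or below 0.12.
The dominant spike at lag 5 indicates a seasonal period of 5.

5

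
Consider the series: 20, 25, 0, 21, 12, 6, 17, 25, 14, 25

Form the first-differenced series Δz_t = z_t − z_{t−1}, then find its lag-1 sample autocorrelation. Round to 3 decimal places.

First differences Δz: 5, -25, 21, -9, -6, 11, 8, -11, 11
Mean of differences = 0.5556
Numerator Σ(Δz_t−Δz̄)(Δz_{t+1}−Δz̄) = -966.1975
Denominator Σ(Δz_t−Δz̄)² = 1632.2222
r_1(Δz) = -966.1975 / 1632.2222 = -0.592

-0.592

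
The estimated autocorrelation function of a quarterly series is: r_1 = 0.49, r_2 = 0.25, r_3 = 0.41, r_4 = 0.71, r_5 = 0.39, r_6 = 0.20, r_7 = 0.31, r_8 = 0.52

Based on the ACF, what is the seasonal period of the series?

The largest autocorrelation is r_4 = 0.71, with a weaker echo at lag 8 (0.52); the remaining lags stay at or below 0.49. The elevated value at lag 1 (0.49), dropping to 0.25 at lag 2, reflects decaying short-term dependence rather than seasonality.
The dominant spike at lag 4 indicates a seasonal period of 4.

4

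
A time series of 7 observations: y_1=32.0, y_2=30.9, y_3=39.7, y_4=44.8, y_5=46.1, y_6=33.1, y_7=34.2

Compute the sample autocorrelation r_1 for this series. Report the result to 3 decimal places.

0.335

Mean ȳ = (32.0 + 30.9 + 39.7 + 44.8 + 46.1 + 33.1 + 34.2)/7 = 37.2571
Deviations from mean: -5.2571, -6.3571, 2.4429, 7.5429, 8.8429, -4.1571, -3.0571
Σ(y_t−ȳ)(y_{t+1}−ȳ) = (33.4204) + (-15.5296) + (18.4261) + (66.7004) + (-36.7610) + (12.7090) = 78.9653
Denominator Σ(y_t−ȳ)² = 235.7371
r_1 = 78.9653 / 235.7371 = 0.335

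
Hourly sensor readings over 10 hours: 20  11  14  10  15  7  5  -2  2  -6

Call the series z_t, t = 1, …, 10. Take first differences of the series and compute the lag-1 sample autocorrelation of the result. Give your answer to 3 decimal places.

-0.646

First differences Δz: -9, 3, -4, 5, -8, -2, -7, 4, -8
Mean of differences = -2.8889
Numerator Σ(Δz_t−Δz̄)(Δz_{t+1}−Δz̄) = -163.3457
Denominator Σ(Δz_t−Δz̄)² = 252.8889
r_1(Δz) = -163.3457 / 252.8889 = -0.646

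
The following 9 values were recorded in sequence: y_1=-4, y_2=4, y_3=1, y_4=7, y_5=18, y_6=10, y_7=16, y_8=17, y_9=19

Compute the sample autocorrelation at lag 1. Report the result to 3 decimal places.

Mean ȳ = (-4 + 4 + 1 + 7 + 18 + 10 + 16 + 17 + 19)/9 = 9.7778
Numerator Σ_{t=1}^{8}(y_t−ȳ)(y_{t+1}−ȳ) = 246.6173
Denominator Σ(y_t−ȳ)² = 551.5556
r_1 = 246.6173 / 551.5556 = 0.447

0.447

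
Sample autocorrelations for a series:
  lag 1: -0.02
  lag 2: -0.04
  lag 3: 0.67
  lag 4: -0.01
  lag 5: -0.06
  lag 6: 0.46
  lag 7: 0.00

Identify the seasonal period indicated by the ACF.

3

The largest autocorrelation is r_3 = 0.67, with a weaker echo at lag 6 (0.46); the remaining lags stay at or below 0.00.
The dominant spike at lag 3 indicates a seasonal period of 3.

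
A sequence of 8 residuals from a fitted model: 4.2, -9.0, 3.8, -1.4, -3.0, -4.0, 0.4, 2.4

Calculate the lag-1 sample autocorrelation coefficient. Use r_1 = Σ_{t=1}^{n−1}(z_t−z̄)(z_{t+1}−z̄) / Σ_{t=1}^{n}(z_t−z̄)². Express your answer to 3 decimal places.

Mean z̄ = (4.2 − 9.0 + 3.8 − 1.4 − 3.0 − 4.0 + 0.4 + 2.4)/8 = -0.8250
Σ(z_t−z̄)(z_{t+1}−z̄) = (-41.0794) + (-37.8094) + (-2.6594) + (1.2506) + (6.9056) + (-3.8894) + (3.9506) = -73.3306
Denominator Σ(z_t−z̄)² = 140.5150
r_1 = -73.3306 / 140.5150 = -0.522

-0.522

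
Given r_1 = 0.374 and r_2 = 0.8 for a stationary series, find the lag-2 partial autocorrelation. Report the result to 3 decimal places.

0.767

φ_{22} = (r_2 − r_1²) / (1 − r_1²)
r_1² = (0.374)² = 0.139876
Numerator = 0.8 − 0.1399 = 0.6601; denominator = 1 − 0.1399 = 0.8601
φ_{22} = 0.6601 / 0.8601 = 0.767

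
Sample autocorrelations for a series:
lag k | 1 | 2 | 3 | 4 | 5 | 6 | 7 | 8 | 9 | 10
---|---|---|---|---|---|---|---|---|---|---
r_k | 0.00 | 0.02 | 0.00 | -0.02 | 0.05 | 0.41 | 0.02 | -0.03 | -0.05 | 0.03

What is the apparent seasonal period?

The largest autocorrelation is r_6 = 0.41; the remaining lags stay at or below 0.05.
The dominant spike at lag 6 indicates a seasonal period of 6.

6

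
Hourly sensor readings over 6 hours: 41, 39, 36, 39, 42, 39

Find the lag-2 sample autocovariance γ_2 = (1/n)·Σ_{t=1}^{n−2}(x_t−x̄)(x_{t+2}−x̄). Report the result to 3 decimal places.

Mean x̄ = (41 + 39 + 36 + 39 + 42 + 39)/6 = 39.3333
Σ_{t=1}^{4}(x_t−x̄)(x_{t+2}−x̄) = -14.2222
γ_2 = -14.2222 / 6 = -2.370

-2.370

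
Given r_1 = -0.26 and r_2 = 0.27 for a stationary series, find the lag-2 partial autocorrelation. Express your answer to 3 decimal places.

0.217

φ_{22} = (r_2 − r_1²) / (1 − r_1²)
r_1² = (-0.26)² = 0.0676
Numerator = 0.27 − 0.0676 = 0.2024; denominator = 1 − 0.0676 = 0.9324
φ_{22} = 0.2024 / 0.9324 = 0.217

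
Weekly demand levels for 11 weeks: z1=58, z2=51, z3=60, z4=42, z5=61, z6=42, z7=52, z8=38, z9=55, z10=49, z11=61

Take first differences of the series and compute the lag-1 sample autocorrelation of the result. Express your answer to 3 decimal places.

-0.861

First differences Δz: -7, 9, -18, 19, -19, 10, -14, 17, -6, 12
Mean of differences = 0.3000
Numerator Σ(Δz_t−Δz̄)(Δz_{t+1}−Δz̄) = -1669.4900
Denominator Σ(Δz_t−Δz̄)² = 1940.1000
r_1(Δz) = -1669.4900 / 1940.1000 = -0.861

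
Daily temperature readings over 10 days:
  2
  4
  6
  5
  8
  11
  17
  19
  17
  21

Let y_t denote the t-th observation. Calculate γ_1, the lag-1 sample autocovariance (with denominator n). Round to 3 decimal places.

30.200

Mean ȳ = (2 + 4 + 6 + 5 + 8 + 11 + 17 + 19 + 17 + 21)/10 = 11.0000
Σ_{t=1}^{9}(y_t−ȳ)(y_{t+1}−ȳ) = 302.0000
γ_1 = 302.0000 / 10 = 30.200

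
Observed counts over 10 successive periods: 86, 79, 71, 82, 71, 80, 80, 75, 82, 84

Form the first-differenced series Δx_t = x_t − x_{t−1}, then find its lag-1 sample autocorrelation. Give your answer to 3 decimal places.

First differences Δx: -7, -8, 11, -11, 9, 0, -5, 7, 2
Mean of differences = -0.2222
Numerator Σ(Δx_t−Δx̄)(Δx_{t+1}−Δx̄) = -272.3827
Denominator Σ(Δx_t−Δx̄)² = 513.5556
r_1(Δx) = -272.3827 / 513.5556 = -0.530

-0.530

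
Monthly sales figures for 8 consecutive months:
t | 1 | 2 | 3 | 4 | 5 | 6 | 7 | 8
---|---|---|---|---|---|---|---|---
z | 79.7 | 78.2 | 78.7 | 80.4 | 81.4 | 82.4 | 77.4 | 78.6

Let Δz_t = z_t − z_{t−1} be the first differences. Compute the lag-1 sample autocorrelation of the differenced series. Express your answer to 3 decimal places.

First differences Δz: -1.5, 0.5, 1.7, 1.0, 1.0, -5.0, 1.2
Mean of differences = -0.1571
Numerator Σ(Δz_t−Δz̄)(Δz_{t+1}−Δz̄) = -8.3504
Denominator Σ(Δz_t−Δz̄)² = 33.6571
r_1(Δz) = -8.3504 / 33.6571 = -0.248

-0.248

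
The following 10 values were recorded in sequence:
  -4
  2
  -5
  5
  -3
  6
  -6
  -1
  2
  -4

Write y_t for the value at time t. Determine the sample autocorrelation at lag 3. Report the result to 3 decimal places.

-0.286

Mean ȳ = (-4 + 2 − 5 + 5 − 3 + 6 − 6 − 1 + 2 − 4)/10 = -0.8000
Numerator Σ_{t=1}^{7}(y_t−ȳ)(y_{t+3}−ȳ) = -47.3200
Denominator Σ(y_t−ȳ)² = 165.6000
r_3 = -47.3200 / 165.6000 = -0.286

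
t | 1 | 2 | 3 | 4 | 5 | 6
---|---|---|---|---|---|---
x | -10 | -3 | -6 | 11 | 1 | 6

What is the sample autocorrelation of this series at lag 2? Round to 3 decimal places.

0.290

Mean x̄ = (-10 − 3 − 6 + 11 + 1 + 6)/6 = -0.1667
Deviations from mean: -9.8333, -2.8333, -5.8333, 11.1667, 1.1667, 6.1667
Σ(x_t−x̄)(x_{t+2}−x̄) = (57.3611) + (-31.6389) + (-6.8056) + (68.8611) = 87.7778
Denominator Σ(x_t−x̄)² = 302.8333
r_2 = 87.7778 / 302.8333 = 0.290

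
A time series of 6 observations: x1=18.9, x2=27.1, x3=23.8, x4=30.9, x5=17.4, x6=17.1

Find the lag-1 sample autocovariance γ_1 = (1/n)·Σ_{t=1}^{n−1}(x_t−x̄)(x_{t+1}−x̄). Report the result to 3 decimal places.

-2.545

Mean x̄ = (18.9 + 27.1 + 23.8 + 30.9 + 17.4 + 17.1)/6 = 22.5333
Σ_{t=1}^{5}(x_t−x̄)(x_{t+1}−x̄) = -15.2678
γ_1 = -15.2678 / 6 = -2.545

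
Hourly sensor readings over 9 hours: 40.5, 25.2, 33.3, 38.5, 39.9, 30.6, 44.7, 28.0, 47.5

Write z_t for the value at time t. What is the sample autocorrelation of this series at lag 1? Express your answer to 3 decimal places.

Mean z̄ = (40.5 + 25.2 + 33.3 + 38.5 + 39.9 + 30.6 + 44.7 + 28.0 + 47.5)/9 = 36.4667
Numerator Σ_{t=1}^{8}(z_t−z̄)(z_{t+1}−z̄) = -240.7911
Denominator Σ(z_t−z̄)² = 464.7800
r_1 = -240.7911 / 464.7800 = -0.518

-0.518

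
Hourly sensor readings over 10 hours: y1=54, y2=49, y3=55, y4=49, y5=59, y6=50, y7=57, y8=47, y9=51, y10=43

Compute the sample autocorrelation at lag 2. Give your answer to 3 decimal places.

Mean ȳ = (54 + 49 + 55 + 49 + 59 + 50 + 57 + 47 + 51 + 43)/10 = 51.4000
Numerator Σ_{t=1}^{8}(y_t−ȳ)(y_{t+2}−ȳ) = 129.2800
Denominator Σ(y_t−ȳ)² = 212.4000
r_2 = 129.2800 / 212.4000 = 0.609

0.609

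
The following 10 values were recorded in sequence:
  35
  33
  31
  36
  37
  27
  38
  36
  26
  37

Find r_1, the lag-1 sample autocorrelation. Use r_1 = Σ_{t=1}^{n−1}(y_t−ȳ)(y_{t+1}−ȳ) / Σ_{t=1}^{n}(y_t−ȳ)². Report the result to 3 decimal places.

Mean ȳ = (35 + 33 + 31 + 36 + 37 + 27 + 38 + 36 + 26 + 37)/10 = 33.6000
Numerator Σ_{t=1}^{9}(y_t−ȳ)(y_{t+1}−ȳ) = -82.3600
Denominator Σ(y_t−ȳ)² = 164.4000
r_1 = -82.3600 / 164.4000 = -0.501

-0.501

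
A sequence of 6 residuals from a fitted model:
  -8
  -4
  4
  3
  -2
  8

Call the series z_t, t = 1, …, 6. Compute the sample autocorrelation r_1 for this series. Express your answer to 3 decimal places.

Mean z̄ = (-8 − 4 + 4 + 3 − 2 + 8)/6 = 0.1667
Deviations from mean: -8.1667, -4.1667, 3.8333, 2.8333, -2.1667, 7.8333
Σ(z_t−z̄)(z_{t+1}−z̄) = (34.0278) + (-15.9722) + (10.8611) + (-6.1389) + (-16.9722) = 5.8056
Denominator Σ(z_t−z̄)² = 172.8333
r_1 = 5.8056 / 172.8333 = 0.034

0.034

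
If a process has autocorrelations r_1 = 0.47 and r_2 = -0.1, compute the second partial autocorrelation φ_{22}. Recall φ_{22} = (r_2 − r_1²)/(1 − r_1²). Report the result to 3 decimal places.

φ_{22} = (r_2 − r_1²) / (1 − r_1²)
r_1² = (0.47)² = 0.2209
Numerator = -0.1 − 0.2209 = -0.3209; denominator = 1 − 0.2209 = 0.7791
φ_{22} = -0.3209 / 0.7791 = -0.412

-0.412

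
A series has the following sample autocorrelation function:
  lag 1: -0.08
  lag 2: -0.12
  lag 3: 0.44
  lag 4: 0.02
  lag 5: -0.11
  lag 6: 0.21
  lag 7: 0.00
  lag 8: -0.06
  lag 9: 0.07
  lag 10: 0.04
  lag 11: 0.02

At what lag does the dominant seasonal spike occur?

The largest autocorrelation is r_3 = 0.44, with a weaker echo at lag 6 (0.21); the remaining lags stay at or below 0.07.
The dominant spike at lag 3 indicates a seasonal period of 3.

3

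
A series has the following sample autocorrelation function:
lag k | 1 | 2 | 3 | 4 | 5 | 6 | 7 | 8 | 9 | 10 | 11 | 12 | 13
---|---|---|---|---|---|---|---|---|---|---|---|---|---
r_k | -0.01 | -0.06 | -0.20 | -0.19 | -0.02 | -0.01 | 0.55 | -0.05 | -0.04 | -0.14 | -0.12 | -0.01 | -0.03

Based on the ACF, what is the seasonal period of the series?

7

The largest autocorrelation is r_7 = 0.55; the remaining lags stay at or below -0.01.
The dominant spike at lag 7 indicates a seasonal period of 7.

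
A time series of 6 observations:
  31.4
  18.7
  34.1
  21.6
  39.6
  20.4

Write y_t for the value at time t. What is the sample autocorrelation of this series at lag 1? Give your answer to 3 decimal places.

-0.786

Mean ȳ = (31.4 + 18.7 + 34.1 + 21.6 + 39.6 + 20.4)/6 = 27.6333
Deviations from mean: 3.7667, -8.9333, 6.4667, -6.0333, 11.9667, -7.2333
Σ(y_t−ȳ)(y_{t+1}−ȳ) = (-33.6489) + (-57.7689) + (-39.0156) + (-72.1989) + (-86.5589) = -289.1911
Denominator Σ(y_t−ȳ)² = 367.7333
r_1 = -289.1911 / 367.7333 = -0.786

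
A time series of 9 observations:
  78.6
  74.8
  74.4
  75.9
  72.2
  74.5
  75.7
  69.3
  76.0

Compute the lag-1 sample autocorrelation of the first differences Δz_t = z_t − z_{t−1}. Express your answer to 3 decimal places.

First differences Δz: -3.8, -0.4, 1.5, -3.7, 2.3, 1.2, -6.4, 6.7
Mean of differences = -0.3250
Numerator Σ(Δz_t−Δz̄)(Δz_{t+1}−Δz̄) = -62.8331
Denominator Σ(Δz_t−Δz̄)² = 122.2750
r_1(Δz) = -62.8331 / 122.2750 = -0.514

-0.514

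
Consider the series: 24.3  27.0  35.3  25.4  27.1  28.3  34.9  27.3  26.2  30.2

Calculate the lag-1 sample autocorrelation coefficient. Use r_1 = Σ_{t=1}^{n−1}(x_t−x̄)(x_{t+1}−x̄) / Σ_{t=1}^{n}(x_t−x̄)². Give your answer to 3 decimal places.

Mean x̄ = (24.3 + 27.0 + 35.3 + 25.4 + 27.1 + 28.3 + 34.9 + 27.3 + 26.2 + 30.2)/10 = 28.6000
Numerator Σ_{t=1}^{9}(x_t−x̄)(x_{t+1}−x̄) = -30.8300
Denominator Σ(x_t−x̄)² = 128.2200
r_1 = -30.8300 / 128.2200 = -0.240

-0.240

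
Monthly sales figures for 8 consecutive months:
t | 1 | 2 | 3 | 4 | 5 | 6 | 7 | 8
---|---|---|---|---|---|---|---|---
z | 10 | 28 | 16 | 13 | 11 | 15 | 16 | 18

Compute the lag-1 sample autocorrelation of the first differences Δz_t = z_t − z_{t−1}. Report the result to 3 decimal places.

First differences Δz: 18, -12, -3, -2, 4, 1, 2
Mean of differences = 1.1429
Numerator Σ(Δz_t−Δz̄)(Δz_{t+1}−Δz̄) = -163.5918
Denominator Σ(Δz_t−Δz̄)² = 492.8571
r_1(Δz) = -163.5918 / 492.8571 = -0.332

-0.332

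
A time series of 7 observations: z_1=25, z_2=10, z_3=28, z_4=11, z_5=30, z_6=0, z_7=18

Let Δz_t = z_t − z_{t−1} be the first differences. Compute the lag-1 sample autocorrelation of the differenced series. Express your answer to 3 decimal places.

-0.837

First differences Δz: -15, 18, -17, 19, -30, 18
Mean of differences = -1.1667
Numerator Σ(Δz_t−Δz̄)(Δz_{t+1}−Δz̄) = -2022.0278
Denominator Σ(Δz_t−Δz̄)² = 2414.8333
r_1(Δz) = -2022.0278 / 2414.8333 = -0.837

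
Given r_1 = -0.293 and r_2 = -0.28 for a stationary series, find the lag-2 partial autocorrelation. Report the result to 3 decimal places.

φ_{22} = (r_2 − r_1²) / (1 − r_1²)
r_1² = (-0.293)² = 0.085849
Numerator = -0.28 − 0.0858 = -0.3658; denominator = 1 − 0.0858 = 0.9142
φ_{22} = -0.3658 / 0.9142 = -0.400

-0.400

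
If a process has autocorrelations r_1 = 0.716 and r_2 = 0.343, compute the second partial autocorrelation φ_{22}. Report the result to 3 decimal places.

-0.348

φ_{22} = (r_2 − r_1²) / (1 − r_1²)
r_1² = (0.716)² = 0.512656
Numerator = 0.343 − 0.5127 = -0.1697; denominator = 1 − 0.5127 = 0.4873
φ_{22} = -0.1697 / 0.4873 = -0.348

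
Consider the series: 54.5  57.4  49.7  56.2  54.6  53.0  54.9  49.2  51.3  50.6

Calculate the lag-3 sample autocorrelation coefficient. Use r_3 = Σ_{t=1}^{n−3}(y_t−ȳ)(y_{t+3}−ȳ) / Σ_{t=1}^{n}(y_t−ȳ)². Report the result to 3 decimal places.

0.088

Mean ȳ = (54.5 + 57.4 + 49.7 + 56.2 + 54.6 + 53.0 + 54.9 + 49.2 + 51.3 + 50.6)/10 = 53.1400
Σ(y_t−ȳ)(y_{t+3}−ȳ) = (4.1616) + (6.2196) + (0.4816) + (5.3856) + (-5.7524) + (0.2576) + (-4.4704) = 6.2832
Denominator Σ(y_t−ȳ)² = 71.8040
r_3 = 6.2832 / 71.8040 = 0.088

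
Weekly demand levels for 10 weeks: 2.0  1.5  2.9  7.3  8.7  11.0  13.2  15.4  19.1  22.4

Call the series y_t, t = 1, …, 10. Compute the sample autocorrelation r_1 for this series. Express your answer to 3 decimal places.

Mean ȳ = (2.0 + 1.5 + 2.9 + 7.3 + 8.7 + 11.0 + 13.2 + 15.4 + 19.1 + 22.4)/10 = 10.3500
Numerator Σ_{t=1}^{9}(y_t−ȳ)(y_{t+1}−ȳ) = 332.3825
Denominator Σ(y_t−ȳ)² = 471.3850
r_1 = 332.3825 / 471.3850 = 0.705

0.705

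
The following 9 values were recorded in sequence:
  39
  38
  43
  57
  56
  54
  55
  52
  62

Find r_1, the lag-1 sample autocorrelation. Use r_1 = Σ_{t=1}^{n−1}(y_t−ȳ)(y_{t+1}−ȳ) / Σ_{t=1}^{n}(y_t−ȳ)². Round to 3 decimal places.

Mean ȳ = (39 + 38 + 43 + 57 + 56 + 54 + 55 + 52 + 62)/9 = 50.6667
Numerator Σ_{t=1}^{8}(y_t−ȳ)(y_{t+1}−ȳ) = 283.2222
Denominator Σ(y_t−ȳ)² = 584.0000
r_1 = 283.2222 / 584.0000 = 0.485

0.485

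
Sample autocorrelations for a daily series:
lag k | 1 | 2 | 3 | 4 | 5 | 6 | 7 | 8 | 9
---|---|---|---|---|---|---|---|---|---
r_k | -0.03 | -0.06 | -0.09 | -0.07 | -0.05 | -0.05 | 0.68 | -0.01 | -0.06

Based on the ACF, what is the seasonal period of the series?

7

The largest autocorrelation is r_7 = 0.68; the remaining lags stay at or below -0.01.
The dominant spike at lag 7 indicates a seasonal period of 7.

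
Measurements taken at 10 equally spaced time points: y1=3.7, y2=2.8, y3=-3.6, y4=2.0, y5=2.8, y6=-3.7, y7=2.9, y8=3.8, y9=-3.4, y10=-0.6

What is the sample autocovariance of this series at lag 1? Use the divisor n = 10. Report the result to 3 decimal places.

-2.513

Mean ȳ = (3.7 + 2.8 − 3.6 + 2.0 + 2.8 − 3.7 + 2.9 + 3.8 − 3.4 − 0.6)/10 = 0.6700
Σ_{t=1}^{9}(y_t−ȳ)(y_{t+1}−ȳ) = -25.1309
γ_1 = -25.1309 / 10 = -2.513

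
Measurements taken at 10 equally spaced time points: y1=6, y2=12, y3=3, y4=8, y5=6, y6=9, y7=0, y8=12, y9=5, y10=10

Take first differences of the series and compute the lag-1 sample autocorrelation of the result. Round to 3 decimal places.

First differences Δy: 6, -9, 5, -2, 3, -9, 12, -7, 5
Mean of differences = 0.4444
Numerator Σ(Δy_t−Δȳ)(Δy_{t+1}−Δȳ) = -366.0864
Denominator Σ(Δy_t−Δȳ)² = 452.2222
r_1(Δy) = -366.0864 / 452.2222 = -0.810

-0.810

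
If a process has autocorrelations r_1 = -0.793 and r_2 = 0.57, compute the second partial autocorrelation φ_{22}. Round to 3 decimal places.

-0.159

φ_{22} = (r_2 − r_1²) / (1 − r_1²)
r_1² = (-0.793)² = 0.628849
Numerator = 0.57 − 0.6288 = -0.0588; denominator = 1 − 0.6288 = 0.3712
φ_{22} = -0.0588 / 0.3712 = -0.159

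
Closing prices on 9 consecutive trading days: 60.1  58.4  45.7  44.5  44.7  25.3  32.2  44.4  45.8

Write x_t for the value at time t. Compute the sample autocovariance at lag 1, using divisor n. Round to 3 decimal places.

Mean x̄ = (60.1 + 58.4 + 45.7 + 44.5 + 44.7 + 25.3 + 32.2 + 44.4 + 45.8)/9 = 44.5667
Σ_{t=1}^{8}(x_t−x̄)(x_{t+1}−x̄) = 468.0222
γ_1 = 468.0222 / 9 = 52.002

52.002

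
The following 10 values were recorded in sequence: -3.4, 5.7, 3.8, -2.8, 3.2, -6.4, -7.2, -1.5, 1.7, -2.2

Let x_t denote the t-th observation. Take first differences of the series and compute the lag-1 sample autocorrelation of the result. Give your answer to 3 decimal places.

-0.292

First differences Δx: 9.1, -1.9, -6.6, 6.0, -9.6, -0.8, 5.7, 3.2, -3.9
Mean of differences = 0.1333
Numerator Σ(Δx_t−Δx̄)(Δx_{t+1}−Δx̄) = -92.5544
Denominator Σ(Δx_t−Δx̄)² = 316.5600
r_1(Δx) = -92.5544 / 316.5600 = -0.292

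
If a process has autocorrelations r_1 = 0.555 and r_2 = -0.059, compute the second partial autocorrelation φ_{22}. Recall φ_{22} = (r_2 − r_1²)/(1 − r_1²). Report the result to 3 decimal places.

φ_{22} = (r_2 − r_1²) / (1 − r_1²)
r_1² = (0.555)² = 0.308025
Numerator = -0.059 − 0.3080 = -0.3670; denominator = 1 − 0.3080 = 0.6920
φ_{22} = -0.3670 / 0.6920 = -0.530

-0.530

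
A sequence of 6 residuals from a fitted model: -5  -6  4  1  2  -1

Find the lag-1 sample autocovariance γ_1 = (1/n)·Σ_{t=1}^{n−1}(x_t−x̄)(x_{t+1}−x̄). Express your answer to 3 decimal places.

Mean x̄ = (-5 − 6 + 4 + 1 + 2 − 1)/6 = -0.8333
Deviations: -4.1667, -5.1667, 4.8333, 1.8333, 2.8333, -0.1667
Σ_{t=1}^{5}(x_t−x̄)(x_{t+1}−x̄) = 10.1389
γ_1 = 10.1389 / 6 = 1.690

1.690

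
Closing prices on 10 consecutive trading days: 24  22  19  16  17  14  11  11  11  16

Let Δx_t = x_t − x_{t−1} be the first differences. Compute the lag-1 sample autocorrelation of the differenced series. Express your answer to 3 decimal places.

First differences Δx: -2, -3, -3, 1, -3, -3, 0, 0, 5
Mean of differences = -0.8889
Numerator Σ(Δx_t−Δx̄)(Δx_{t+1}−Δx̄) = 7.4321
Denominator Σ(Δx_t−Δx̄)² = 58.8889
r_1(Δx) = 7.4321 / 58.8889 = 0.126

0.126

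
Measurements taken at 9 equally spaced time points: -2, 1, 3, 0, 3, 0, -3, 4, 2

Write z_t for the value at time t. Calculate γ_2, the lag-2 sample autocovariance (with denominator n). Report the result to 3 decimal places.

Mean z̄ = (-2 + 1 + 3 + 0 + 3 + 0 − 3 + 4 + 2)/9 = 0.8889
Σ_{t=1}^{7}(z_t−z̄)(z_{t+2}−z̄) = -16.2469
γ_2 = -16.2469 / 9 = -1.805

-1.805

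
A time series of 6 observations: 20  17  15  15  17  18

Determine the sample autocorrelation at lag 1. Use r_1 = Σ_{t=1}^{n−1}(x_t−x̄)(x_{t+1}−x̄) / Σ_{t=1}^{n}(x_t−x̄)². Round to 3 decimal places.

0.222

Mean x̄ = (20 + 17 + 15 + 15 + 17 + 18)/6 = 17.0000
Numerator Σ_{t=1}^{5}(x_t−x̄)(x_{t+1}−x̄) = 4.0000
Denominator Σ(x_t−x̄)² = 18.0000
r_1 = 4.0000 / 18.0000 = 0.222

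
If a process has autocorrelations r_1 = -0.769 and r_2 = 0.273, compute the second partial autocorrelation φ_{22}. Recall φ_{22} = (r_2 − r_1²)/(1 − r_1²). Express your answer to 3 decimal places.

φ_{22} = (r_2 − r_1²) / (1 − r_1²)
r_1² = (-0.769)² = 0.591361
Numerator = 0.273 − 0.5914 = -0.3184; denominator = 1 − 0.5914 = 0.4086
φ_{22} = -0.3184 / 0.4086 = -0.779

-0.779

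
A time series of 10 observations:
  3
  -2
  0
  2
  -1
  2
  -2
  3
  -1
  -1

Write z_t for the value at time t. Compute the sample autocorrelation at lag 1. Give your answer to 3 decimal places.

-0.620

Mean z̄ = (3 − 2 + 0 + 2 − 1 + 2 − 2 + 3 − 1 − 1)/10 = 0.3000
Numerator Σ_{t=1}^{9}(z_t−z̄)(z_{t+1}−z̄) = -22.3900
Denominator Σ(z_t−z̄)² = 36.1000
r_1 = -22.3900 / 36.1000 = -0.620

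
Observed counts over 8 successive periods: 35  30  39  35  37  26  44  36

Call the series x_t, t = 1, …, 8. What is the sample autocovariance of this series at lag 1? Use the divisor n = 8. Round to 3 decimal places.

-13.789

Mean x̄ = (35 + 30 + 39 + 35 + 37 + 26 + 44 + 36)/8 = 35.2500
Σ_{t=1}^{7}(x_t−x̄)(x_{t+1}−x̄) = -110.3125
γ_1 = -110.3125 / 8 = -13.789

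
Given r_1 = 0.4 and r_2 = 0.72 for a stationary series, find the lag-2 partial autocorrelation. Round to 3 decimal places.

φ_{22} = (r_2 − r_1²) / (1 − r_1²)
r_1² = (0.4)² = 0.16
Numerator = 0.72 − 0.1600 = 0.5600; denominator = 1 − 0.1600 = 0.8400
φ_{22} = 0.5600 / 0.8400 = 0.667

0.667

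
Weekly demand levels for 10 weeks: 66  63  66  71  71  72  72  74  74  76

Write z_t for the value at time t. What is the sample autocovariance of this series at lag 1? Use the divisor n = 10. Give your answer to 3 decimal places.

Mean z̄ = (66 + 63 + 66 + 71 + 71 + 72 + 72 + 74 + 74 + 76)/10 = 70.5000
Σ_{t=1}^{9}(z_t−z̄)(z_{t+1}−z̄) = 105.2500
γ_1 = 105.2500 / 10 = 10.525

10.525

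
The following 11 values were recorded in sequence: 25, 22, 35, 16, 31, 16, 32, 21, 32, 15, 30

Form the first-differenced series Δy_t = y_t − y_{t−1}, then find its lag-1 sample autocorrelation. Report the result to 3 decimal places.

First differences Δy: -3, 13, -19, 15, -15, 16, -11, 11, -17, 15
Mean of differences = 0.5000
Numerator Σ(Δy_t−Δȳ)(Δy_{t+1}−Δȳ) = -1771.7500
Denominator Σ(Δy_t−Δȳ)² = 1998.5000
r_1(Δy) = -1771.7500 / 1998.5000 = -0.887

-0.887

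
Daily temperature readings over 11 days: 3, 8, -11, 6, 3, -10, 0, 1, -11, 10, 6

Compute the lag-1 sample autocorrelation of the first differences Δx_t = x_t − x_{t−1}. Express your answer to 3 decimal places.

-0.578

First differences Δx: 5, -19, 17, -3, -13, 10, 1, -12, 21, -4
Mean of differences = 0.3000
Numerator Σ(Δx_t−Δx̄)(Δx_{t+1}−Δx̄) = -898.6900
Denominator Σ(Δx_t−Δx̄)² = 1554.1000
r_1(Δx) = -898.6900 / 1554.1000 = -0.578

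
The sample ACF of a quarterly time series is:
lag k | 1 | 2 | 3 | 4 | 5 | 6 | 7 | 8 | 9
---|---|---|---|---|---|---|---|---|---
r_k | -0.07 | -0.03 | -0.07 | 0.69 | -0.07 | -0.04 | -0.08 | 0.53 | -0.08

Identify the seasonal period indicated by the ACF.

The largest autocorrelation is r_4 = 0.69, with a weaker echo at lag 8 (0.53); the remaining lags stay at or below -0.03.
The dominant spike at lag 4 indicates a seasonal period of 4.

4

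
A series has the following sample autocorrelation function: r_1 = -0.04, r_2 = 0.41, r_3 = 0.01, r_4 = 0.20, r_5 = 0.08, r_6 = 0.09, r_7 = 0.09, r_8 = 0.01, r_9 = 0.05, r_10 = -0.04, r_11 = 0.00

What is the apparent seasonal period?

2

The largest autocorrelation is r_2 = 0.41, with a weaker echo at lag 4 (0.20); the remaining lags stay at or below 0.09.
The dominant spike at lag 2 indicates a seasonal period of 2.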